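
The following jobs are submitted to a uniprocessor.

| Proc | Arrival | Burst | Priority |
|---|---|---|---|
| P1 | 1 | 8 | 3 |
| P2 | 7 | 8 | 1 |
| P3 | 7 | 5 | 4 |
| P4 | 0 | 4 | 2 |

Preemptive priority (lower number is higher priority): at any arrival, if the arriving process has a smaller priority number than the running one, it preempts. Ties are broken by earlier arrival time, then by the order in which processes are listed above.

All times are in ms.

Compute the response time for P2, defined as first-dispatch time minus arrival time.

Schedule: | P4 0-4 | P1 4-7 | P2 7-15 | P1 15-20 | P3 20-25 |
Completion: P1=20  P2=15  P3=25  P4=4
Turnaround (C−A): P1=19  P2=8  P3=18  P4=4
Response(P2) = first start − arrival = 7 − 7 = 0

0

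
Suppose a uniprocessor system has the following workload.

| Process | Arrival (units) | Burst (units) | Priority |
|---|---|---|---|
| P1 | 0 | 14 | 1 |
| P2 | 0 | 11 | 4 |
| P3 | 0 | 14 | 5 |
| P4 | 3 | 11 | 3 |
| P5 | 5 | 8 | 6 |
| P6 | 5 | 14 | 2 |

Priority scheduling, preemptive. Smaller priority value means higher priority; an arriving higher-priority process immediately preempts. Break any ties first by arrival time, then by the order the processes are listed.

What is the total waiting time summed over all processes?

182

Gantt: | P1 0-14 | P6 14-28 | P4 28-39 | P2 39-50 | P3 50-64 | P5 64-72 |
Completion: P1=14  P2=50  P3=64  P4=39  P5=72  P6=28
Turnaround (C−A): P1=14  P2=50  P3=64  P4=36  P5=67  P6=23
Waiting = turnaround − burst: P1=0, P2=39, P3=50, P4=25, P5=59, P6=9
Total waiting = 0 + 39 + 50 + 25 + 59 + 9 = 182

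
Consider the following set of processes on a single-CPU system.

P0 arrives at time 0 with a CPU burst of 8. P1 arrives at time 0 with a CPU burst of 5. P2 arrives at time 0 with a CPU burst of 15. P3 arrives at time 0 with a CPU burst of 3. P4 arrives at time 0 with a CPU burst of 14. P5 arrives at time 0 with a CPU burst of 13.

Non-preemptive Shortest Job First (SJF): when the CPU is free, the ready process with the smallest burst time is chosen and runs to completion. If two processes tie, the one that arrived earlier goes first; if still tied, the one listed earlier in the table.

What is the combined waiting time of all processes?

Schedule: | P3 0-3 | P1 3-8 | P0 8-16 | P5 16-29 | P4 29-43 | P2 43-58 |
Completion: P0=16  P1=8  P2=58  P3=3  P4=43  P5=29
Turnaround (C−A): P0=16  P1=8  P2=58  P3=3  P4=43  P5=29
Waiting = turnaround − burst: P0=8, P1=3, P2=43, P3=0, P4=29, P5=16
Total waiting = 8 + 3 + 43 + 0 + 29 + 16 = 99

99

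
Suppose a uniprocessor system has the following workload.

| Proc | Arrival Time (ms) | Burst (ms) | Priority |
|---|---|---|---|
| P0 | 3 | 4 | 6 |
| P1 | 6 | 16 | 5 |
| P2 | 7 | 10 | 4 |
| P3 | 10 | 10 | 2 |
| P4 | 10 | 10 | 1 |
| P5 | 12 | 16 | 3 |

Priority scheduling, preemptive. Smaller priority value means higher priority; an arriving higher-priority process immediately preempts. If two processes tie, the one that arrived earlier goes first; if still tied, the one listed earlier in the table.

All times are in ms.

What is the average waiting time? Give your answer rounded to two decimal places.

Timeline: | idle 0-3 | P0 3-6 | P1 6-7 | P2 7-10 | P4 10-20 | P3 20-30 | P5 30-46 | P2 46-53 | P1 53-68 | P0 68-69 |
Completion: P0=69  P1=68  P2=53  P3=30  P4=20  P5=46
Waiting times: P0=62, P1=46, P2=36, P3=10, P4=0, P5=18
Average waiting = (62+46+36+10+0+18) / 6 = 172/6 = 28.67

28.67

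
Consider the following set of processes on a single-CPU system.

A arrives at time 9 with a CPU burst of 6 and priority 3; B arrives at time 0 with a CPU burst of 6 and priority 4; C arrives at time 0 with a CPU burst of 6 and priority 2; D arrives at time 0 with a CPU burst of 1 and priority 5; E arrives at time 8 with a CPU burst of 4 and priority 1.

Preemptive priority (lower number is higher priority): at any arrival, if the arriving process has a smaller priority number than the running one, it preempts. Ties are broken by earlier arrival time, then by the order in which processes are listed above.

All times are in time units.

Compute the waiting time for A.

Timeline: | C 0-6 | B 6-8 | E 8-12 | A 12-18 | B 18-22 | D 22-23 |
Completion: A=18  B=22  C=6  D=23  E=12
Waiting(A) = turnaround − burst = 9 − 6 = 3

3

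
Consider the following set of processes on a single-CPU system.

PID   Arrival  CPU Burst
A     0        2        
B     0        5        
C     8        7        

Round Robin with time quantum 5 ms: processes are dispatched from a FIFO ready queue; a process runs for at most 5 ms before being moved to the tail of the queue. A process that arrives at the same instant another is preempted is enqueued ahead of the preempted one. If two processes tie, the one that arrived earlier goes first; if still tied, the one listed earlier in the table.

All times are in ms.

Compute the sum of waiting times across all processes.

Gantt: | A 0-2 | B 2-7 | idle 7-8 | C 8-15 |
Completion: A=2  B=7  C=15
Waiting = turnaround − burst: A=0, B=2, C=0
Total waiting = 0 + 2 + 0 = 2

2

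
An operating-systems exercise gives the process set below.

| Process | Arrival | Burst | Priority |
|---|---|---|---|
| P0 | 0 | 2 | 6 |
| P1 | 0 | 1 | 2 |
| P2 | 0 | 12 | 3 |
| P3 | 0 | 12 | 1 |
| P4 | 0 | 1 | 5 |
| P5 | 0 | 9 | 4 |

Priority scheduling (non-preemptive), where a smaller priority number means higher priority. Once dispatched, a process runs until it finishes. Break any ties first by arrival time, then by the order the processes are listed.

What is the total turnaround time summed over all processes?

Schedule: | P3 0-12 | P1 12-13 | P2 13-25 | P5 25-34 | P4 34-35 | P0 35-37 |
Completion: P0=37  P1=13  P2=25  P3=12  P4=35  P5=34
Turnaround (C−A): P0=37  P1=13  P2=25  P3=12  P4=35  P5=34
Turnaround = completion − arrival: P0=37, P1=13, P2=25, P3=12, P4=35, P5=34
Total turnaround = 37 + 13 + 25 + 12 + 35 + 34 = 156

156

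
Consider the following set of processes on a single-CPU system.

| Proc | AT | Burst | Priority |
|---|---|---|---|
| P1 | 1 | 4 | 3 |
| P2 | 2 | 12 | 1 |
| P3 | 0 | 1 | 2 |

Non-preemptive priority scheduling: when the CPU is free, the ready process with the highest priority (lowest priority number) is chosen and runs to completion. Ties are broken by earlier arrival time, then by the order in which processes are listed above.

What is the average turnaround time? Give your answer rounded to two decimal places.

Schedule: | P3 0-1 | P1 1-5 | P2 5-17 |
Completion: P1=5  P2=17  P3=1
Turnaround (C−A): P1=4  P2=15  P3=1
Turnaround times: P1=4, P2=15, P3=1
Average turnaround = (4+15+1) / 3 = 20/3 = 6.67

6.67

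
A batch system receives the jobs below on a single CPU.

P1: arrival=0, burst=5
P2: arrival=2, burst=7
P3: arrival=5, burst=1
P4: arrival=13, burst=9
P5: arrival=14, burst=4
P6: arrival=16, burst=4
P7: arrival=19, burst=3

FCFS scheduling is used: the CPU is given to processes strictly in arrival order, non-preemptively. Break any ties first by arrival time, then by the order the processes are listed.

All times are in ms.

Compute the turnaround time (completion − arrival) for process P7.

Schedule: | P1 0-5 | P2 5-12 | P3 12-13 | P4 13-22 | P5 22-26 | P6 26-30 | P7 30-33 |
Completion: P1=5  P2=12  P3=13  P4=22  P5=26  P6=30  P7=33
Turnaround (C−A): P1=5  P2=10  P3=8  P4=9  P5=12  P6=14  P7=14
Turnaround(P7) = completion − arrival = 33 − 19 = 14

14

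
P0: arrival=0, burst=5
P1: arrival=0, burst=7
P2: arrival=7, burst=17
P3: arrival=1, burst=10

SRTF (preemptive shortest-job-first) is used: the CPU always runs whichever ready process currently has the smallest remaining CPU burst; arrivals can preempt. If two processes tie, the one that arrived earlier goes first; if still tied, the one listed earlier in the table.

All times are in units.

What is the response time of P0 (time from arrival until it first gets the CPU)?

Gantt: | P0 0-5 | P1 5-12 | P3 12-22 | P2 22-39 |
Completion: P0=5  P1=12  P2=39  P3=22
Response(P0) = first start − arrival = 0 − 0 = 0

0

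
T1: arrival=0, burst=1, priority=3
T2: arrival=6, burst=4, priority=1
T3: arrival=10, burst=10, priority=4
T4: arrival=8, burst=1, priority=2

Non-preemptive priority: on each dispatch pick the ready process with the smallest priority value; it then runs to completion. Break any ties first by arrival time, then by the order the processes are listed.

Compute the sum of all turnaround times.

19

Timeline: | T1 0-1 | idle 1-6 | T2 6-10 | T4 10-11 | T3 11-21 |
Completion: T1=1  T2=10  T3=21  T4=11
Turnaround = completion − arrival: T1=1, T2=4, T3=11, T4=3
Total turnaround = 1 + 4 + 11 + 3 = 19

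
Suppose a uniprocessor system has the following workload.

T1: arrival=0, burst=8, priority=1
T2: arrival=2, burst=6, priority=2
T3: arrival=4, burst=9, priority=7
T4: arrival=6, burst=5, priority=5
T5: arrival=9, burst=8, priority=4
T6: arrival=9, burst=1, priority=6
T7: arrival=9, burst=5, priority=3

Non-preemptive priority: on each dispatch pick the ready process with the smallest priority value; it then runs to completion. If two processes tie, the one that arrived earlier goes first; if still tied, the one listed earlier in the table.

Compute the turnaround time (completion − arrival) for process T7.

10

Timeline: | T1 0-8 | T2 8-14 | T7 14-19 | T5 19-27 | T4 27-32 | T6 32-33 | T3 33-42 |
Completion: T1=8  T2=14  T3=42  T4=32  T5=27  T6=33  T7=19
Turnaround (C−A): T1=8  T2=12  T3=38  T4=26  T5=18  T6=24  T7=10
Turnaround(T7) = completion − arrival = 19 − 9 = 10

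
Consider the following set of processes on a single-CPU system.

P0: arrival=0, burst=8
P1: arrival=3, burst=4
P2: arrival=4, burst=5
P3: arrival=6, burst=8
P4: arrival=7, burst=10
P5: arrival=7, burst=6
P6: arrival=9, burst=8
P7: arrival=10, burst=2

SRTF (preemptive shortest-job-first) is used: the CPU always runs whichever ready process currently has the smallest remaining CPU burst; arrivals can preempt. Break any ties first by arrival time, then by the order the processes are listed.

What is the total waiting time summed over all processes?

105

Gantt: | P0 0-3 | P1 3-7 | P0 7-12 | P7 12-14 | P2 14-19 | P5 19-25 | P3 25-33 | P6 33-41 | P4 41-51 |
Completion: P0=12  P1=7  P2=19  P3=33  P4=51  P5=25  P6=41  P7=14
Turnaround (C−A): P0=12  P1=4  P2=15  P3=27  P4=44  P5=18  P6=32  P7=4
Waiting = turnaround − burst: P0=4, P1=0, P2=10, P3=19, P4=34, P5=12, P6=24, P7=2
Total waiting = 4 + 0 + 10 + 19 + 34 + 12 + 24 + 2 = 105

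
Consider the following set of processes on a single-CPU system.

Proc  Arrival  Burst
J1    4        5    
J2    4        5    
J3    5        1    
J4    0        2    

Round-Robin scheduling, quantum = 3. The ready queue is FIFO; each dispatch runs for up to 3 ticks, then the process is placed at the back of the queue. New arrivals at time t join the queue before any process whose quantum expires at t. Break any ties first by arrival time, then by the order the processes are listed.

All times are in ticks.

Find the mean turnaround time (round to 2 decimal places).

7.00

Timeline: | J4 0-2 | idle 2-4 | J1 4-7 | J2 7-10 | J3 10-11 | J1 11-13 | J2 13-15 |
Completion: J1=13  J2=15  J3=11  J4=2
Turnaround (C−A): J1=9  J2=11  J3=6  J4=2
Turnaround times: J1=9, J2=11, J3=6, J4=2
Average turnaround = (9+11+6+2) / 4 = 28/4 = 7.00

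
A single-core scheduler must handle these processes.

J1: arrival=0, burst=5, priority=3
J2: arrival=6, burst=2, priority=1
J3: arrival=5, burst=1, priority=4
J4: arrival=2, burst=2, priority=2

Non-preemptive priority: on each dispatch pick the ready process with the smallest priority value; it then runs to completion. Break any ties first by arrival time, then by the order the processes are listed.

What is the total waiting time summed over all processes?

Gantt: | J1 0-5 | J4 5-7 | J2 7-9 | J3 9-10 |
Completion: J1=5  J2=9  J3=10  J4=7
Waiting = turnaround − burst: J1=0, J2=1, J3=4, J4=3
Total waiting = 0 + 1 + 4 + 3 = 8

8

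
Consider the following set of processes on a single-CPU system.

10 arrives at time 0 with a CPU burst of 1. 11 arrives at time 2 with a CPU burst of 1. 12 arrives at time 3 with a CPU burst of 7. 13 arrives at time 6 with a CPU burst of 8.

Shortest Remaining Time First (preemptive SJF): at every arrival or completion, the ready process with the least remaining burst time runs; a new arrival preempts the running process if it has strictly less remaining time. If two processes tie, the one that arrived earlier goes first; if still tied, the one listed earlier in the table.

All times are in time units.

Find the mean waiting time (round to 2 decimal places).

1.00

Schedule: | 10 0-1 | idle 1-2 | 11 2-3 | 12 3-10 | 13 10-18 |
Completion: 10=1  11=3  12=10  13=18
Waiting times: 10=0, 11=0, 12=0, 13=4
Average waiting = (0+0+0+4) / 4 = 4/4 = 1.00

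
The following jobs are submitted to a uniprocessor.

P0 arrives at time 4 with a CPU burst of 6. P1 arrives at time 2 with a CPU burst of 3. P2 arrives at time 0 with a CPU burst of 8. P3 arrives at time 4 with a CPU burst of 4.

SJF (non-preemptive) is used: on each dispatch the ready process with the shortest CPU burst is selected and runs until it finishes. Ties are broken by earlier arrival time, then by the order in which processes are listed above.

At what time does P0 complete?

Timeline: | P2 0-8 | P1 8-11 | P3 11-15 | P0 15-21 |
Completion: P0=21  P1=11  P2=8  P3=15
Turnaround (C−A): P0=17  P1=9  P2=8  P3=11

21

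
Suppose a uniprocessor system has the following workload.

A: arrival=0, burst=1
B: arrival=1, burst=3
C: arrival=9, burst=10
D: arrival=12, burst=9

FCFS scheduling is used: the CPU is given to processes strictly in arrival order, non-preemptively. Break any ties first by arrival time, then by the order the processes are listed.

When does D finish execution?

28

Schedule: | A 0-1 | B 1-4 | idle 4-9 | C 9-19 | D 19-28 |
Completion: A=1  B=4  C=19  D=28
Turnaround (C−A): A=1  B=3  C=10  D=16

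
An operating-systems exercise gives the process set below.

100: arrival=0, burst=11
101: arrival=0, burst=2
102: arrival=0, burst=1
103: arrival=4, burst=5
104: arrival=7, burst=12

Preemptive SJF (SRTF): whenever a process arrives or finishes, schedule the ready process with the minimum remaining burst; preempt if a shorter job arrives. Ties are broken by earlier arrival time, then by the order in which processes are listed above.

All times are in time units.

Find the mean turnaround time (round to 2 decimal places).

10.40

Gantt: | 102 0-1 | 101 1-3 | 100 3-4 | 103 4-9 | 100 9-19 | 104 19-31 |
Completion: 100=19  101=3  102=1  103=9  104=31
Turnaround (C−A): 100=19  101=3  102=1  103=5  104=24
Turnaround times: 100=19, 101=3, 102=1, 103=5, 104=24
Average turnaround = (19+3+1+5+24) / 5 = 52/5 = 10.40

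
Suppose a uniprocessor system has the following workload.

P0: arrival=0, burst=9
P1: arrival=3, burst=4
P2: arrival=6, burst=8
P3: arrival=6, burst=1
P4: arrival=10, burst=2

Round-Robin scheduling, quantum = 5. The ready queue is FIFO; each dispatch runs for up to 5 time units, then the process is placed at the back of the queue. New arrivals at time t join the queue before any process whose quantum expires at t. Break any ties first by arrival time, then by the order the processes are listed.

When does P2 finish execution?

24

Schedule: | P0 0-5 | P1 5-9 | P0 9-13 | P2 13-18 | P3 18-19 | P4 19-21 | P2 21-24 |
Completion: P0=13  P1=9  P2=24  P3=19  P4=21
Turnaround (C−A): P0=13  P1=6  P2=18  P3=13  P4=11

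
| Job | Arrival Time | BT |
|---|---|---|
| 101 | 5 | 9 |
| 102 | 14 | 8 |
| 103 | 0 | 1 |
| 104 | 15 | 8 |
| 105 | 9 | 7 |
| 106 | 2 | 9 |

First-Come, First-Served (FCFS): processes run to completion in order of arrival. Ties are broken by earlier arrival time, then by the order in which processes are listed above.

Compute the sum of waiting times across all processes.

50

Timeline: | 103 0-1 | idle 1-2 | 106 2-11 | 101 11-20 | 105 20-27 | 102 27-35 | 104 35-43 |
Completion: 101=20  102=35  103=1  104=43  105=27  106=11
Waiting = turnaround − burst: 101=6, 102=13, 103=0, 104=20, 105=11, 106=0
Total waiting = 6 + 13 + 0 + 20 + 11 + 0 = 50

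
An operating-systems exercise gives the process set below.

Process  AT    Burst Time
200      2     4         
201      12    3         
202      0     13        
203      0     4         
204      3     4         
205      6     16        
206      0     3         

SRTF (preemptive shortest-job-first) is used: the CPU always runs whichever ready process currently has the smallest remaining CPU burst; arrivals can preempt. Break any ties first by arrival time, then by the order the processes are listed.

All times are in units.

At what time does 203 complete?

7

Schedule: | 206 0-3 | 203 3-7 | 200 7-11 | 204 11-15 | 201 15-18 | 202 18-31 | 205 31-47 |
Completion: 200=11  201=18  202=31  203=7  204=15  205=47  206=3
Turnaround (C−A): 200=9  201=6  202=31  203=7  204=12  205=41  206=3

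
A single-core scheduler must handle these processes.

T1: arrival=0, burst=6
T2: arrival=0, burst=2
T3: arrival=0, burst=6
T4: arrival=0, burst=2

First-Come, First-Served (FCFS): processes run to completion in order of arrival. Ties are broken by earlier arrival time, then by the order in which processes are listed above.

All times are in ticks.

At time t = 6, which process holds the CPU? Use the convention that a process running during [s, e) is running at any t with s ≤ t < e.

Schedule: | T1 0-6 | T2 6-8 | T3 8-14 | T4 14-16 |
Completion: T1=6  T2=8  T3=14  T4=16
Turnaround (C−A): T1=6  T2=8  T3=14  T4=16

T2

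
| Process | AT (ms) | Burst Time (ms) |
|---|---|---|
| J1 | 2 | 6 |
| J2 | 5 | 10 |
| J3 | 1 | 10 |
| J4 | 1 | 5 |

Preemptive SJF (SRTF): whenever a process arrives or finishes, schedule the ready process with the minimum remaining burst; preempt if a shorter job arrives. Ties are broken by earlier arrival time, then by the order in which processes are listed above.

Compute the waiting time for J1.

4

Gantt: | idle 0-1 | J4 1-6 | J1 6-12 | J3 12-22 | J2 22-32 |
Completion: J1=12  J2=32  J3=22  J4=6
Turnaround (C−A): J1=10  J2=27  J3=21  J4=5
Waiting(J1) = turnaround − burst = 10 − 6 = 4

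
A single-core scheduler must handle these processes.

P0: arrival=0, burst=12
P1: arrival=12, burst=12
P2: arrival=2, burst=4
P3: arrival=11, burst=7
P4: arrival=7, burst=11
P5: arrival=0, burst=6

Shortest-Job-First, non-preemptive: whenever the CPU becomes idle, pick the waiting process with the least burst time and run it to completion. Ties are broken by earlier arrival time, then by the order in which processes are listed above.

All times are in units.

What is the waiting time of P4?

3

Schedule: | P5 0-6 | P2 6-10 | P4 10-21 | P3 21-28 | P0 28-40 | P1 40-52 |
Completion: P0=40  P1=52  P2=10  P3=28  P4=21  P5=6
Waiting(P4) = turnaround − burst = 14 − 11 = 3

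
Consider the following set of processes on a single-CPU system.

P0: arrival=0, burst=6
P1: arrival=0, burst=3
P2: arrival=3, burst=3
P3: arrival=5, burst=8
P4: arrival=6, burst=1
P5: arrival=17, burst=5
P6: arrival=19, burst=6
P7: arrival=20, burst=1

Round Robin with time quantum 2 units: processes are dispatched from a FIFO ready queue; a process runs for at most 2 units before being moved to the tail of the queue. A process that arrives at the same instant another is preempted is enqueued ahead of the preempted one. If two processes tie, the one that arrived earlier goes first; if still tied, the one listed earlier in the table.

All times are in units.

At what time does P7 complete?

26

Gantt: | P0 0-2 | P1 2-4 | P0 4-6 | P2 6-8 | P1 8-9 | P3 9-11 | P4 11-12 | P0 12-14 | P2 14-15 | P3 15-17 | P5 17-19 | P3 19-21 | P6 21-23 | P5 23-25 | P7 25-26 | P3 26-28 | P6 28-30 | P5 30-31 | P6 31-33 |
Completion: P0=14  P1=9  P2=15  P3=28  P4=12  P5=31  P6=33  P7=26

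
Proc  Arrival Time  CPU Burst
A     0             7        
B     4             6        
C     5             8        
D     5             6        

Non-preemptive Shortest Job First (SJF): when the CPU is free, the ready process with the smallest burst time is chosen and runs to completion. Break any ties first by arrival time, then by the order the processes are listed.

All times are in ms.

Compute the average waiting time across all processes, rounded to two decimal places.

6.25

Gantt: | A 0-7 | B 7-13 | D 13-19 | C 19-27 |
Completion: A=7  B=13  C=27  D=19
Turnaround (C−A): A=7  B=9  C=22  D=14
Waiting times: A=0, B=3, C=14, D=8
Average waiting = (0+3+14+8) / 4 = 25/4 = 6.25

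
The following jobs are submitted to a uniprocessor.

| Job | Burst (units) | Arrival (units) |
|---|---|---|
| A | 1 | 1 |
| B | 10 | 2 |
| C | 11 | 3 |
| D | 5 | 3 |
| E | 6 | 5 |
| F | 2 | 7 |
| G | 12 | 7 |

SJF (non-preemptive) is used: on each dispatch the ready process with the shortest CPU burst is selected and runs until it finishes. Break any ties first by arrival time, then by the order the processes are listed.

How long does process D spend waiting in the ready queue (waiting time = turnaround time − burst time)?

11

Timeline: | idle 0-1 | A 1-2 | B 2-12 | F 12-14 | D 14-19 | E 19-25 | C 25-36 | G 36-48 |
Completion: A=2  B=12  C=36  D=19  E=25  F=14  G=48
Turnaround (C−A): A=1  B=10  C=33  D=16  E=20  F=7  G=41
Waiting(D) = turnaround − burst = 16 − 5 = 11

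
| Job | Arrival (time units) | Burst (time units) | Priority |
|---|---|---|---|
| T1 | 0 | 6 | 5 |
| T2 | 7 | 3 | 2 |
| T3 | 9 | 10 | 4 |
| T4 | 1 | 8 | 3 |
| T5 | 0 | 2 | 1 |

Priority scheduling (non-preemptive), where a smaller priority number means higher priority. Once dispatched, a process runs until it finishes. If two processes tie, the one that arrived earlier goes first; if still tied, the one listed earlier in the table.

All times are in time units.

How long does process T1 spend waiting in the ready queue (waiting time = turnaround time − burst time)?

Timeline: | T5 0-2 | T4 2-10 | T2 10-13 | T3 13-23 | T1 23-29 |
Completion: T1=29  T2=13  T3=23  T4=10  T5=2
Waiting(T1) = turnaround − burst = 29 − 6 = 23

23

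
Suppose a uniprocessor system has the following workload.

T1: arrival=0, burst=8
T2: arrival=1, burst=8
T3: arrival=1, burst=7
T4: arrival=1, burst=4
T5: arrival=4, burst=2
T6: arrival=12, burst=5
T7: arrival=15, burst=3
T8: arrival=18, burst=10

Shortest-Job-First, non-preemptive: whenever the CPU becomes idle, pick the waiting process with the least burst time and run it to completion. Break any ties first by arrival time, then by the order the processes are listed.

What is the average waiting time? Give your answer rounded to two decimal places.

Timeline: | T1 0-8 | T5 8-10 | T4 10-14 | T6 14-19 | T7 19-22 | T3 22-29 | T2 29-37 | T8 37-47 |
Completion: T1=8  T2=37  T3=29  T4=14  T5=10  T6=19  T7=22  T8=47
Turnaround (C−A): T1=8  T2=36  T3=28  T4=13  T5=6  T6=7  T7=7  T8=29
Waiting times: T1=0, T2=28, T3=21, T4=9, T5=4, T6=2, T7=4, T8=19
Average waiting = (0+28+21+9+4+2+4+19) / 8 = 87/8 = 10.88

10.88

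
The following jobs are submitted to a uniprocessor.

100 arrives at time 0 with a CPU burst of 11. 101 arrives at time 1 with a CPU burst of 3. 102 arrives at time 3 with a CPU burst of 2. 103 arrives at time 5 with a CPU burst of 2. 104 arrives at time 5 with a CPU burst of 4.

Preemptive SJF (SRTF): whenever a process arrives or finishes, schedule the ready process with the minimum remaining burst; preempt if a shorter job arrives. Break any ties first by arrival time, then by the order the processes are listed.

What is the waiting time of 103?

1

Schedule: | 100 0-1 | 101 1-4 | 102 4-6 | 103 6-8 | 104 8-12 | 100 12-22 |
Completion: 100=22  101=4  102=6  103=8  104=12
Waiting(103) = turnaround − burst = 3 − 2 = 1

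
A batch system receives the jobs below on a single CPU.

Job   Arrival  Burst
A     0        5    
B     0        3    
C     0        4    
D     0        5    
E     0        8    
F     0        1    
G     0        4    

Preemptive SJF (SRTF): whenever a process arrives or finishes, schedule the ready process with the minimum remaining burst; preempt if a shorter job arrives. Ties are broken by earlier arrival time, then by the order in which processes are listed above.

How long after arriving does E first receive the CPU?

Gantt: | F 0-1 | B 1-4 | C 4-8 | G 8-12 | A 12-17 | D 17-22 | E 22-30 |
Completion: A=17  B=4  C=8  D=22  E=30  F=1  G=12
Response(E) = first start − arrival = 22 − 0 = 22

22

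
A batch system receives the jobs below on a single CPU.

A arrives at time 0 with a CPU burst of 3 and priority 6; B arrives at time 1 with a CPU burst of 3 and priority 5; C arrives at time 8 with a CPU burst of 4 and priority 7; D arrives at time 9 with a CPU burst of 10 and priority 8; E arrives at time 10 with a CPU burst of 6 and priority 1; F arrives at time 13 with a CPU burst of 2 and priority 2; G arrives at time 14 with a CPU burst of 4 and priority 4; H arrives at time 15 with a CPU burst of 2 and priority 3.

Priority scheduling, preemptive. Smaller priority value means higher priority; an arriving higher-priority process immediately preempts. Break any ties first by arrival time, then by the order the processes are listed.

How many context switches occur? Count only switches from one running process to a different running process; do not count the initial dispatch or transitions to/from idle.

8

Schedule: | A 0-1 | B 1-4 | A 4-6 | idle 6-8 | C 8-10 | E 10-16 | F 16-18 | H 18-20 | G 20-24 | C 24-26 | D 26-36 |
Completion: A=6  B=4  C=26  D=36  E=16  F=18  G=24  H=20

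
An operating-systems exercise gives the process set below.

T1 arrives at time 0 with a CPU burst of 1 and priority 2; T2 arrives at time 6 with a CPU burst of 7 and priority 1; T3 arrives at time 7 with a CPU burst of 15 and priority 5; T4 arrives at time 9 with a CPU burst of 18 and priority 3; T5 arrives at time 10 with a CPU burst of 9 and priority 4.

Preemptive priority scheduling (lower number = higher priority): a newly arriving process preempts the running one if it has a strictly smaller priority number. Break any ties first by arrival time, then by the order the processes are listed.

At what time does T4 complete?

Timeline: | T1 0-1 | idle 1-6 | T2 6-13 | T4 13-31 | T5 31-40 | T3 40-55 |
Completion: T1=1  T2=13  T3=55  T4=31  T5=40
Turnaround (C−A): T1=1  T2=7  T3=48  T4=22  T5=30

31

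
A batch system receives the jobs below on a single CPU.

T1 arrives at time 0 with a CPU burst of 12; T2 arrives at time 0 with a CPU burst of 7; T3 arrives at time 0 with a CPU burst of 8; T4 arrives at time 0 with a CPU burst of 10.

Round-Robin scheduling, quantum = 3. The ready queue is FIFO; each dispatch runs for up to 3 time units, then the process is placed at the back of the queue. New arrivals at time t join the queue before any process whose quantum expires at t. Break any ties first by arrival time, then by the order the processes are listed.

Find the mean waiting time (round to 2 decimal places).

23.50

Schedule: | T1 0-3 | T2 3-6 | T3 6-9 | T4 9-12 | T1 12-15 | T2 15-18 | T3 18-21 | T4 21-24 | T1 24-27 | T2 27-28 | T3 28-30 | T4 30-33 | T1 33-36 | T4 36-37 |
Completion: T1=36  T2=28  T3=30  T4=37
Turnaround (C−A): T1=36  T2=28  T3=30  T4=37
Waiting times: T1=24, T2=21, T3=22, T4=27
Average waiting = (24+21+22+27) / 4 = 94/4 = 23.50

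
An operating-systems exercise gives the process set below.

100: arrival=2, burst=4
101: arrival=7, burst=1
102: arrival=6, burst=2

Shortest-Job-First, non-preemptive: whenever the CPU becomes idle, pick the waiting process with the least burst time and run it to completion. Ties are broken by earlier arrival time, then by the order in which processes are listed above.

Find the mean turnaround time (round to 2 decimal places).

Timeline: | idle 0-2 | 100 2-6 | 102 6-8 | 101 8-9 |
Completion: 100=6  101=9  102=8
Turnaround (C−A): 100=4  101=2  102=2
Turnaround times: 100=4, 101=2, 102=2
Average turnaround = (4+2+2) / 3 = 8/3 = 2.67

2.67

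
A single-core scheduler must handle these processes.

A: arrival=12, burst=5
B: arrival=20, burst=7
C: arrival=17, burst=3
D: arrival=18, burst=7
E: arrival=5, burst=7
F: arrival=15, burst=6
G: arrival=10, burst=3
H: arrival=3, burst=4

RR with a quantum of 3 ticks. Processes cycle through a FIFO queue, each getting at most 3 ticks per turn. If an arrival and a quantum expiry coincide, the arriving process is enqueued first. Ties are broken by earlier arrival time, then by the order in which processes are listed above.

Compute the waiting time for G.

Gantt: | idle 0-3 | H 3-6 | E 6-9 | H 9-10 | E 10-13 | G 13-16 | A 16-19 | E 19-20 | F 20-23 | C 23-26 | D 26-29 | A 29-31 | B 31-34 | F 34-37 | D 37-40 | B 40-43 | D 43-44 | B 44-45 |
Completion: A=31  B=45  C=26  D=44  E=20  F=37  G=16  H=10
Waiting(G) = turnaround − burst = 6 − 3 = 3

3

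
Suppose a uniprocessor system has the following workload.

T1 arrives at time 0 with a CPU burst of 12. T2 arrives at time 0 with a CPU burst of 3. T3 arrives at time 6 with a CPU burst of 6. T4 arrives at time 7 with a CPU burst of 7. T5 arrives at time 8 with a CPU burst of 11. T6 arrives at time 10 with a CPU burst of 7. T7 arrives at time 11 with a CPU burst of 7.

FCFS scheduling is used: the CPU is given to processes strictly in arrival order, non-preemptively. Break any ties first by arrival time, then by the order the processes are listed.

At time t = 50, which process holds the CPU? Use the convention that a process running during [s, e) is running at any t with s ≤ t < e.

Schedule: | T1 0-12 | T2 12-15 | T3 15-21 | T4 21-28 | T5 28-39 | T6 39-46 | T7 46-53 |
Completion: T1=12  T2=15  T3=21  T4=28  T5=39  T6=46  T7=53

T7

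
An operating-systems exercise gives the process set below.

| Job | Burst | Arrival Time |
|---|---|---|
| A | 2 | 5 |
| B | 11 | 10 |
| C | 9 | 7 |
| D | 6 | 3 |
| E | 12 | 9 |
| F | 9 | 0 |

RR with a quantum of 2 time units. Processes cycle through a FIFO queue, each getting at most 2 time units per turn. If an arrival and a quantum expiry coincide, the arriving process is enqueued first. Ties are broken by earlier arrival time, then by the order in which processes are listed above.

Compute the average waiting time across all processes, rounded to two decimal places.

Schedule: | F 0-4 | D 4-6 | F 6-8 | A 8-10 | D 10-12 | C 12-14 | F 14-16 | E 16-18 | B 18-20 | D 20-22 | C 22-24 | F 24-25 | E 25-27 | B 27-29 | C 29-31 | E 31-33 | B 33-35 | C 35-37 | E 37-39 | B 39-41 | C 41-42 | E 42-44 | B 44-46 | E 46-48 | B 48-49 |
Completion: A=10  B=49  C=42  D=22  E=48  F=25
Waiting times: A=3, B=28, C=26, D=13, E=27, F=16
Average waiting = (3+28+26+13+27+16) / 6 = 113/6 = 18.83

18.83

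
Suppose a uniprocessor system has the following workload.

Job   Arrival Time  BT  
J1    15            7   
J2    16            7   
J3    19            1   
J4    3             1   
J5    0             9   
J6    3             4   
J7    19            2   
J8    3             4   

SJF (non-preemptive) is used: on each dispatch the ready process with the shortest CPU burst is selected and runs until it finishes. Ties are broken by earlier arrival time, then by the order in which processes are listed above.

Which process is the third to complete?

J6

Gantt: | J5 0-9 | J4 9-10 | J6 10-14 | J8 14-18 | J1 18-25 | J3 25-26 | J7 26-28 | J2 28-35 |
Completion: J1=25  J2=35  J3=26  J4=10  J5=9  J6=14  J7=28  J8=18
Turnaround (C−A): J1=10  J2=19  J3=7  J4=7  J5=9  J6=11  J7=9  J8=15
Finish order: J5 → J4 → J6 → J8 → J1 → J3 → J7 → J2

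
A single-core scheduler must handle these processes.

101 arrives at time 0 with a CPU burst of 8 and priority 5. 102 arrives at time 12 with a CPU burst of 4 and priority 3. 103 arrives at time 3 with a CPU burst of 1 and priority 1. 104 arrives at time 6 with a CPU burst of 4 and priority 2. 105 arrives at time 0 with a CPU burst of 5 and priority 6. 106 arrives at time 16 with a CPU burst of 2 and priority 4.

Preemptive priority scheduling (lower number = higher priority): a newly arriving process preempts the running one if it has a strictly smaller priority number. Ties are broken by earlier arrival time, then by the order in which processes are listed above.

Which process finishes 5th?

Timeline: | 101 0-3 | 103 3-4 | 101 4-6 | 104 6-10 | 101 10-12 | 102 12-16 | 106 16-18 | 101 18-19 | 105 19-24 |
Completion: 101=19  102=16  103=4  104=10  105=24  106=18
Turnaround (C−A): 101=19  102=4  103=1  104=4  105=24  106=2
Finish order: 103 → 104 → 102 → 106 → 101 → 105

101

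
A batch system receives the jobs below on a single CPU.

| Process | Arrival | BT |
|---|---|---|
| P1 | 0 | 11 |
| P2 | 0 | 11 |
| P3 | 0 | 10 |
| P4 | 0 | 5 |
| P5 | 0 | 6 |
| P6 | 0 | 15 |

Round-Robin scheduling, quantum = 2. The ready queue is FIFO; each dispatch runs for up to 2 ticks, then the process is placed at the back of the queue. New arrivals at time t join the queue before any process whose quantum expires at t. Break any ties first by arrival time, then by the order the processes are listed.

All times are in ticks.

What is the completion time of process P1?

52

Timeline: | P1 0-2 | P2 2-4 | P3 4-6 | P4 6-8 | P5 8-10 | P6 10-12 | P1 12-14 | P2 14-16 | P3 16-18 | P4 18-20 | P5 20-22 | P6 22-24 | P1 24-26 | P2 26-28 | P3 28-30 | P4 30-31 | P5 31-33 | P6 33-35 | P1 35-37 | P2 37-39 | P3 39-41 | P6 41-43 | P1 43-45 | P2 45-47 | P3 47-49 | P6 49-51 | P1 51-52 | P2 52-53 | P6 53-58 |
Completion: P1=52  P2=53  P3=49  P4=31  P5=33  P6=58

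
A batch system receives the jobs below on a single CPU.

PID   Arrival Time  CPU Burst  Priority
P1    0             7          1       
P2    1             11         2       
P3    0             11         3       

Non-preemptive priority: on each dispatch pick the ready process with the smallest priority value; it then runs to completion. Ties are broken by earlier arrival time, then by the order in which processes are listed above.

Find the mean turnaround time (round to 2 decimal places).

Timeline: | P1 0-7 | P2 7-18 | P3 18-29 |
Completion: P1=7  P2=18  P3=29
Turnaround (C−A): P1=7  P2=17  P3=29
Turnaround times: P1=7, P2=17, P3=29
Average turnaround = (7+17+29) / 3 = 53/3 = 17.67

17.67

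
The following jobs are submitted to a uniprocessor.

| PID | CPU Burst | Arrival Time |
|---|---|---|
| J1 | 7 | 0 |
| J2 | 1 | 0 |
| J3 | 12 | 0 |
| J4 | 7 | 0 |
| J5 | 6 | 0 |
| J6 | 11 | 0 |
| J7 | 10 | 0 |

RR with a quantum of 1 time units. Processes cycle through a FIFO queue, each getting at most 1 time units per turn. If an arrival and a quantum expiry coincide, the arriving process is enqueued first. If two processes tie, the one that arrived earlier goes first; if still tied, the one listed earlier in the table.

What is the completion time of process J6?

Schedule: | J1 0-1 | J2 1-2 | J3 2-3 | J4 3-4 | J5 4-5 | J6 5-6 | J7 6-7 | J1 7-8 | J3 8-9 | J4 9-10 | J5 10-11 | J6 11-12 | J7 12-13 | J1 13-14 | J3 14-15 | J4 15-16 | J5 16-17 | J6 17-18 | J7 18-19 | J1 19-20 | J3 20-21 | J4 21-22 | J5 22-23 | J6 23-24 | J7 24-25 | J1 25-26 | J3 26-27 | J4 27-28 | J5 28-29 | J6 29-30 | J7 30-31 | J1 31-32 | J3 32-33 | J4 33-34 | J5 34-35 | J6 35-36 | J7 36-37 | J1 37-38 | J3 38-39 | J4 39-40 | J6 40-41 | J7 41-42 | J3 42-43 | J6 43-44 | J7 44-45 | J3 45-46 | J6 46-47 | J7 47-48 | J3 48-49 | J6 49-50 | J7 50-51 | J3 51-52 | J6 52-53 | J3 53-54 |
Completion: J1=38  J2=2  J3=54  J4=40  J5=35  J6=53  J7=51

53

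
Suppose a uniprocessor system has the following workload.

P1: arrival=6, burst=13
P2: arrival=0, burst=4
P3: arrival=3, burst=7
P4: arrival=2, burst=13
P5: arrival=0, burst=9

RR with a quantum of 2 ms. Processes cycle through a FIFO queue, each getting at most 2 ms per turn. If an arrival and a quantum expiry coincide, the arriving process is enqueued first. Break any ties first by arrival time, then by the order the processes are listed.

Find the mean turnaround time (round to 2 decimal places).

Schedule: | P2 0-2 | P5 2-4 | P4 4-6 | P2 6-8 | P3 8-10 | P5 10-12 | P1 12-14 | P4 14-16 | P3 16-18 | P5 18-20 | P1 20-22 | P4 22-24 | P3 24-26 | P5 26-28 | P1 28-30 | P4 30-32 | P3 32-33 | P5 33-34 | P1 34-36 | P4 36-38 | P1 38-40 | P4 40-42 | P1 42-44 | P4 44-45 | P1 45-46 |
Completion: P1=46  P2=8  P3=33  P4=45  P5=34
Turnaround times: P1=40, P2=8, P3=30, P4=43, P5=34
Average turnaround = (40+8+30+43+34) / 5 = 155/5 = 31.00

31.00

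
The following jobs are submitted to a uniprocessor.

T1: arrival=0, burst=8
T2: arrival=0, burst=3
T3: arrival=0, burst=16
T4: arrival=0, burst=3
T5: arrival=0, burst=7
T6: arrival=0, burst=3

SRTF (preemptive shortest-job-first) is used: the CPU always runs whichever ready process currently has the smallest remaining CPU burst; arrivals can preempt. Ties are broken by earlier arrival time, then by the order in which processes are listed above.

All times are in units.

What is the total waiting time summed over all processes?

Gantt: | T2 0-3 | T4 3-6 | T6 6-9 | T5 9-16 | T1 16-24 | T3 24-40 |
Completion: T1=24  T2=3  T3=40  T4=6  T5=16  T6=9
Turnaround (C−A): T1=24  T2=3  T3=40  T4=6  T5=16  T6=9
Waiting = turnaround − burst: T1=16, T2=0, T3=24, T4=3, T5=9, T6=6
Total waiting = 16 + 0 + 24 + 3 + 9 + 6 = 58

58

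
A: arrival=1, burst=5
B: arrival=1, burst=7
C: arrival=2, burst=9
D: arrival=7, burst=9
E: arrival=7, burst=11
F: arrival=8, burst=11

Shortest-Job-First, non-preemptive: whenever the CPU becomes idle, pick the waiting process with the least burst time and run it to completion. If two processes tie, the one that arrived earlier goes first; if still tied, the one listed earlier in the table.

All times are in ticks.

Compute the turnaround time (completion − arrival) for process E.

35

Schedule: | idle 0-1 | A 1-6 | B 6-13 | C 13-22 | D 22-31 | E 31-42 | F 42-53 |
Completion: A=6  B=13  C=22  D=31  E=42  F=53
Turnaround (C−A): A=5  B=12  C=20  D=24  E=35  F=45
Turnaround(E) = completion − arrival = 42 − 7 = 35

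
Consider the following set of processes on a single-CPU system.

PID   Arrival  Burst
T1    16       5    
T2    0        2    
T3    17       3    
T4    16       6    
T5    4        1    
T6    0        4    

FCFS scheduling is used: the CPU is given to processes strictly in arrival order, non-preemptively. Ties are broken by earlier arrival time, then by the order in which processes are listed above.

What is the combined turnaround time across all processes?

40

Timeline: | T2 0-2 | T6 2-6 | T5 6-7 | idle 7-16 | T1 16-21 | T4 21-27 | T3 27-30 |
Completion: T1=21  T2=2  T3=30  T4=27  T5=7  T6=6
Turnaround (C−A): T1=5  T2=2  T3=13  T4=11  T5=3  T6=6
Turnaround = completion − arrival: T1=5, T2=2, T3=13, T4=11, T5=3, T6=6
Total turnaround = 5 + 2 + 13 + 11 + 3 + 6 = 40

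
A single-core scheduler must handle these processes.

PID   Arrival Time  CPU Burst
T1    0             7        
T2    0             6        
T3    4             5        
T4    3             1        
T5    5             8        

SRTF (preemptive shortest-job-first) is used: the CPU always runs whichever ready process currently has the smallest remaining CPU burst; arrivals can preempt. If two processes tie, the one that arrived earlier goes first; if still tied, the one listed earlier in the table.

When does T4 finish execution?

Timeline: | T2 0-3 | T4 3-4 | T2 4-7 | T3 7-12 | T1 12-19 | T5 19-27 |
Completion: T1=19  T2=7  T3=12  T4=4  T5=27

4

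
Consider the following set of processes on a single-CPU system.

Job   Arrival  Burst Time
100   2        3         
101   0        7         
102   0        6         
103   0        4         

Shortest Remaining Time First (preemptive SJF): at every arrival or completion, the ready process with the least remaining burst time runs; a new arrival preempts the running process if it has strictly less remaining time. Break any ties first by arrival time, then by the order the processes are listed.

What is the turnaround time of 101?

Gantt: | 103 0-4 | 100 4-7 | 102 7-13 | 101 13-20 |
Completion: 100=7  101=20  102=13  103=4
Turnaround(101) = completion − arrival = 20 − 0 = 20

20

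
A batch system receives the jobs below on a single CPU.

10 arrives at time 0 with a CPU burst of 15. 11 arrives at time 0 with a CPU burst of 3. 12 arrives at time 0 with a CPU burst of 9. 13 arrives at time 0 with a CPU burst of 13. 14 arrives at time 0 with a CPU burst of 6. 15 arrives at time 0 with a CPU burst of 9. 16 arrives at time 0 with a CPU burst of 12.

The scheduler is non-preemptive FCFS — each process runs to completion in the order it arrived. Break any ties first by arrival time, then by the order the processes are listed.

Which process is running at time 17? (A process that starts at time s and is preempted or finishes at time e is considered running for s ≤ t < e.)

Schedule: | 10 0-15 | 11 15-18 | 12 18-27 | 13 27-40 | 14 40-46 | 15 46-55 | 16 55-67 |
Completion: 10=15  11=18  12=27  13=40  14=46  15=55  16=67
Turnaround (C−A): 10=15  11=18  12=27  13=40  14=46  15=55  16=67

11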